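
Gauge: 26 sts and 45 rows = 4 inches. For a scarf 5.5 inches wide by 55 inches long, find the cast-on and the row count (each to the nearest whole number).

Cast on 36 stitches and work 619 rows.

Stitch gauge = 26/4 = 6.5 sts/in; 5.5 × 6.5 = 35.75 → 36 sts.
Row gauge = 45/4 = 11.25 rows/in; 55 × 11.25 = 618.75 → 619 rows.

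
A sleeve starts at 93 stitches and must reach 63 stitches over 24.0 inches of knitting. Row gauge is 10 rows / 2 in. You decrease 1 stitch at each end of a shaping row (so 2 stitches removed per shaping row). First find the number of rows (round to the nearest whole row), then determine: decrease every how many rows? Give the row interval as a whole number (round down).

Decrease every 8th row.

Rows = 24.0 × 5 = 120.0 → 120 rows.
Stitches to remove: 30 → 15 shaping rows (at 2 st each).
120 / 15 = 8.00 → every 8 rows.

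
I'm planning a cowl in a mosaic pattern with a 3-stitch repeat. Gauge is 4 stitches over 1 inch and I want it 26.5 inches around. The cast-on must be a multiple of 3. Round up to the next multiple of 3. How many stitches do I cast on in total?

108 stitches.

4 / 1 = 4 sts per inch.
26.5 × 4 = 106.00 sts.
Next multiple of 3: 108.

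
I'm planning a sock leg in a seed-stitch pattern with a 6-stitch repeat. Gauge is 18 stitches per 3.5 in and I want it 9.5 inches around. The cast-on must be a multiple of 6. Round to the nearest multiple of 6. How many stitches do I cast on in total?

Cast on 48 stitches.

18 / 3.5 = 5.143 sts per inch.
9.5 × 5.143 = 48.86 sts.
Nearest multiple of 6: 48.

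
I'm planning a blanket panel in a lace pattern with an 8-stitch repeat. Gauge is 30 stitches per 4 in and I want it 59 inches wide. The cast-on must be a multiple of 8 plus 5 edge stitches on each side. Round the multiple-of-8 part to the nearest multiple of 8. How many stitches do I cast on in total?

30 / 4 = 7.5 sts per inch.
59 × 7.5 = 442.50 sts.
Less 10 edge sts → 432.50 for the repeat.
Nearest multiple of 8: 432.
Add back 10 edge sts → 442.

442 stitches.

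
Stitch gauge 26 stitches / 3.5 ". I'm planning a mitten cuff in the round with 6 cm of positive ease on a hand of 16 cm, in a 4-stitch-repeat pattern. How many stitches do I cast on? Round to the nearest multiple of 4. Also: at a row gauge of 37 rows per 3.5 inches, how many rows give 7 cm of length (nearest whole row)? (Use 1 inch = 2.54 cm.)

Finished = 16 + 6 = 22 cm.
22 cm × 1/2.54 = 8.66 inches.
26/3.5 = 7.429 sts per in; 8.66 × 7.429 = 64.34 sts.
Nearest multiple of 4 → 64.
7 cm = 2.76 inches; × 10.571 = 29.13 → 29 rows.

Cast on 64 stitches; work 29 rows.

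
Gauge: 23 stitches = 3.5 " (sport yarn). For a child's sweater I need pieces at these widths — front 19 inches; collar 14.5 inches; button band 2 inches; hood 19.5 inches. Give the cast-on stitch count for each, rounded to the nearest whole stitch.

front 125; collar 95; button band 13; hood 128.

Rate = 23/3.5 = 6.571 sts per in.
front: 19 × 6.571 = 124.86 → 125.
collar: 14.5 × 6.571 = 95.29 → 95.
button band: 2 × 6.571 = 13.14 → 13.
hood: 19.5 × 6.571 = 128.14 → 128.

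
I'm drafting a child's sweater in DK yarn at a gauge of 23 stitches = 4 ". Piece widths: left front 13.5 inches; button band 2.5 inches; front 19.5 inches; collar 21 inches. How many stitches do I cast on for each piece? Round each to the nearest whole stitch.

Rate = 23/4 = 5.75 sts per in.
left front: 13.5 × 5.75 = 77.62 → 78.
button band: 2.5 × 5.75 = 14.38 → 14.
front: 19.5 × 5.75 = 112.12 → 112.
collar: 21 × 5.75 = 120.75 → 121.

left front 78; button band 14; front 112; collar 121.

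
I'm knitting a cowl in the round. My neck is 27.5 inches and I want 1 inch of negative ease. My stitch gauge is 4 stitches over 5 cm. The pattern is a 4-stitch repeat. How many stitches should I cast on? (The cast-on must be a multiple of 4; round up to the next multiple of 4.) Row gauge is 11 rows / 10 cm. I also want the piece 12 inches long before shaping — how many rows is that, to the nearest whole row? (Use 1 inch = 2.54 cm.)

Finished = 27.5 − 1 = 26.5 inches.
26.5 inches × 2.54 = 67.31 cm.
4/5 = 0.8 sts per cm; 67.31 × 0.8 = 53.85 sts.
Next multiple of 4 → 56.
12 inches = 30.48 cm; × 1.1 = 33.53 → 34 rows.

Cast on 56 stitches; work 34 rows.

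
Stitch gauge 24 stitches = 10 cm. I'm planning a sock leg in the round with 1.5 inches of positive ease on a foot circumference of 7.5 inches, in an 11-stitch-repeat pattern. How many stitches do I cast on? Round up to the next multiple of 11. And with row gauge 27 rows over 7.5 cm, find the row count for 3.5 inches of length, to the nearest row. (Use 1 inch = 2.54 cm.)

Finished = 7.5 + 1.5 = 9 inches.
9 inches × 2.54 = 22.86 cm.
24/10 = 2.4 sts per cm; 22.86 × 2.4 = 54.86 sts.
Next multiple of 11 → 55.
3.5 inches = 8.89 cm; × 3.6 = 32.00 → 32 rows.

Cast on 55 stitches; work 32 rows.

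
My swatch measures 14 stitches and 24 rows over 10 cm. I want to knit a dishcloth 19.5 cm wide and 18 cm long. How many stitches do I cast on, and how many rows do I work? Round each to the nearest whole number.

Stitch gauge = 14/10 = 1.4 sts/cm; 19.5 × 1.4 = 27.30 → 27 sts.
Row gauge = 24/10 = 2.4 rows/cm; 18 × 2.4 = 43.20 → 43 rows.

Cast on 27 stitches and work 43 rows.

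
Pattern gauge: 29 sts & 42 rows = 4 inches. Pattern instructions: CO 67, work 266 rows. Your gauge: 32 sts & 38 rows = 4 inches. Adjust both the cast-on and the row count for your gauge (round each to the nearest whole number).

Cast on 74 stitches; work 241 rows.

Stitches: 67 × 32/29 = 73.93 → 74.
Rows: 266 × 38/42 = 240.67 → 241.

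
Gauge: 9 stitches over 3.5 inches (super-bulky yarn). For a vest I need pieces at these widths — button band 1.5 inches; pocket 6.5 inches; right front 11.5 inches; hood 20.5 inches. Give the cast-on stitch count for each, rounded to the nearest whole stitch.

Rate = 9/3.5 = 2.571 sts per in.
button band: 1.5 × 2.571 = 3.86 → 4.
pocket: 6.5 × 2.571 = 16.71 → 17.
right front: 11.5 × 2.571 = 29.57 → 30.
hood: 20.5 × 2.571 = 52.71 → 53.

button band 4; pocket 17; right front 30; hood 53.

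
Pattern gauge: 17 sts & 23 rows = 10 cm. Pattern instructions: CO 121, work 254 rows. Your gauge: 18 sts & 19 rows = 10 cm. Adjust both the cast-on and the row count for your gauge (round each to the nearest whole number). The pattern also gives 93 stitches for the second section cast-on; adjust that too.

Cast on 128 stitches; work 210 rows; second section cast-on 98 stitches.

Stitches: 121 × 18/17 = 128.12 → 128.
Rows: 254 × 19/23 = 209.83 → 210.
second section cast-on: 93 × 18/17 = 98.47 → 98.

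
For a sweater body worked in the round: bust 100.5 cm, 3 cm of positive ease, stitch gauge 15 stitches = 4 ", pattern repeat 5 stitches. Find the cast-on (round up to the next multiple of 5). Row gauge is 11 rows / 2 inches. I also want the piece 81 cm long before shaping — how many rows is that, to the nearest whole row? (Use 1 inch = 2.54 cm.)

Cast on 155 stitches; work 175 rows.

Finished = 100.5 + 3 = 103.5 cm.
103.5 cm × 1/2.54 = 40.75 inches.
15/4 = 3.75 sts per in; 40.75 × 3.75 = 152.81 sts.
Next multiple of 5 → 155.
81 cm = 31.89 inches; × 5.5 = 175.39 → 175 rows.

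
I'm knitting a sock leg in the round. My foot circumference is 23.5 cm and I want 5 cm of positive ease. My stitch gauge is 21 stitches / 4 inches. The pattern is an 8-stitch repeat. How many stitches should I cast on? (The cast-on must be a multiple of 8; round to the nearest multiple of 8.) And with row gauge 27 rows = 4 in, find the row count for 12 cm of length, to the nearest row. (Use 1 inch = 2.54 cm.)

Cast on 56 stitches; work 32 rows.

Finished = 23.5 + 5 = 28.5 cm.
28.5 cm × 1/2.54 = 11.22 inches.
21/4 = 5.25 sts per in; 11.22 × 5.25 = 58.91 sts.
Nearest multiple of 8 → 56.
12 cm = 4.72 inches; × 6.75 = 31.89 → 32 rows.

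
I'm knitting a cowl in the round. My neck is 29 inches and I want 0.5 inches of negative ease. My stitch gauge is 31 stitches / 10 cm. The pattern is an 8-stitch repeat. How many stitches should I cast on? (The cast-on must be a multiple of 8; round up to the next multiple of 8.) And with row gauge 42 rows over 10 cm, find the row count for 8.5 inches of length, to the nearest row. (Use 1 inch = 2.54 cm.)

Finished = 29 − 0.5 = 28.5 inches.
28.5 inches × 2.54 = 72.39 cm.
31/10 = 3.1 sts per cm; 72.39 × 3.1 = 224.41 sts.
Next multiple of 8 → 232.
8.5 inches = 21.59 cm; × 4.2 = 90.68 → 91 rows.

Cast on 232 stitches; work 91 rows.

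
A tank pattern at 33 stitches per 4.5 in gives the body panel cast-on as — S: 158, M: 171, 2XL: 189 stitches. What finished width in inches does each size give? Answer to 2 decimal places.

S 21.55 inches; M 23.32 inches; 2XL 25.77 inches.

33/4.5 = 7.333 sts per in.
S: 158 / 7.333 = 21.545 → 21.55 in.
M: 171 / 7.333 = 23.318 → 23.32 in.
2XL: 189 / 7.333 = 25.773 → 25.77 in.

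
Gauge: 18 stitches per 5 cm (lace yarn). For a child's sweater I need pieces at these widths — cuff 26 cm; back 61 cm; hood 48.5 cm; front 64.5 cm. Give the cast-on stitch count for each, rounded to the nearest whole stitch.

cuff 94; back 220; hood 175; front 232.

Rate = 18/5 = 3.6 sts per cm.
cuff: 26 × 3.6 = 93.60 → 94.
back: 61 × 3.6 = 219.60 → 220.
hood: 48.5 × 3.6 = 174.60 → 175.
front: 64.5 × 3.6 = 232.20 → 232.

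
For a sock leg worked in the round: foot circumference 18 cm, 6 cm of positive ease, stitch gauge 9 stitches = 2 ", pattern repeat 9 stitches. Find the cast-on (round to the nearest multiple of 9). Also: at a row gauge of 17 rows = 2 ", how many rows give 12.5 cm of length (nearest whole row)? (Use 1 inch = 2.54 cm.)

Cast on 45 stitches; work 42 rows.

Finished = 18 + 6 = 24 cm.
24 cm × 1/2.54 = 9.45 inches.
9/2 = 4.5 sts per in; 9.45 × 4.5 = 42.52 sts.
Nearest multiple of 9 → 45.
12.5 cm = 4.92 inches; × 8.5 = 41.83 → 42 rows.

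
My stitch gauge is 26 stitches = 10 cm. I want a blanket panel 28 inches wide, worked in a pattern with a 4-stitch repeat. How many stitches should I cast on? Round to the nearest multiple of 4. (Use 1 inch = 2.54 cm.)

Cast on 184 stitches.

28 in = 28 × 2.54 = 71.12 cm.
26 / 10 = 2.6 sts/cm.
71.12 × 2.6 = 184.91 sts.
→ 184.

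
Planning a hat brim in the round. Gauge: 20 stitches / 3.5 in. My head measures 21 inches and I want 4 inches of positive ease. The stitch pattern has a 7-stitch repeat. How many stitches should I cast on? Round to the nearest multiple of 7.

Cast on 140 stitches.

Finished = 21 + 4 = 25 inches.
20 / 3.5 = 5.714 sts/in.
25 × 5.714 = 142.86 sts.
Nearest multiple of 7: 140.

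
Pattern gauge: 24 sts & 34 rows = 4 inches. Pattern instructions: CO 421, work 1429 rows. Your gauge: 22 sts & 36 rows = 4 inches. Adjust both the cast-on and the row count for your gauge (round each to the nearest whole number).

Cast on 386 stitches; work 1513 rows.

Stitches: 421 × 22/24 = 385.92 → 386.
Rows: 1429 × 36/34 = 1513.06 → 1513.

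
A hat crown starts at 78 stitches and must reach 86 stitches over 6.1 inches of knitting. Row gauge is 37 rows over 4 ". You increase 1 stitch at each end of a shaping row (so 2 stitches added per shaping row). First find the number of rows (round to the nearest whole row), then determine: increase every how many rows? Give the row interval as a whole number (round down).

Rows = 6.1 × 9.25 = 56.4 → 56 rows.
Stitches to add: 8 → 4 shaping rows (at 2 st each).
56 / 4 = 14.00 → every 14 rows.

Increase every 14th row.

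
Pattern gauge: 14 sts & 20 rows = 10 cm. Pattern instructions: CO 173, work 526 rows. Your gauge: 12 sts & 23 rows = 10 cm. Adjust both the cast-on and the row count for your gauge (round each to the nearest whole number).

Cast on 148 stitches; work 605 rows.

Stitches: 173 × 12/14 = 148.29 → 148.
Rows: 526 × 23/20 = 604.90 → 605.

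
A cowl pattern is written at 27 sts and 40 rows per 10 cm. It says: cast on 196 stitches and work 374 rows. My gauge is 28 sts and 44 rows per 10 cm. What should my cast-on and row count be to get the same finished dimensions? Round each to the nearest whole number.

Cast on 203 stitches; work 411 rows.

Stitches: 196 × 28/27 = 203.26 → 203.
Rows: 374 × 44/40 = 411.40 → 411.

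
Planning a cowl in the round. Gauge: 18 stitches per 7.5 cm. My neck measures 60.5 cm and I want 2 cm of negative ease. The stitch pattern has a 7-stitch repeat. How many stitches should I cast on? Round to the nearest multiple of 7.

Finished = 60.5 − 2 = 58.5 cm.
18 / 7.5 = 2.4 sts/cm.
58.5 × 2.4 = 140.40 sts.
Nearest multiple of 7: 140.

140 stitches.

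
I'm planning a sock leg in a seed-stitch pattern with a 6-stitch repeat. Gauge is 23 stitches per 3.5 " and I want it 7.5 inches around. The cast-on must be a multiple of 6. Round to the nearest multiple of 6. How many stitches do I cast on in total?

23 / 3.5 = 6.571 sts per inch.
7.5 × 6.571 = 49.29 sts.
Nearest multiple of 6: 48.

48 stitches.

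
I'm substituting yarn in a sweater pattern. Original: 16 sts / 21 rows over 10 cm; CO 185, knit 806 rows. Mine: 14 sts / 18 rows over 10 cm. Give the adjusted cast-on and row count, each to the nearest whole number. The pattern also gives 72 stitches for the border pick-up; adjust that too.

Cast on 162 stitches; work 691 rows; border pick-up 63 stitches.

Stitches: 185 × 14/16 = 161.88 → 162.
Rows: 806 × 18/21 = 690.86 → 691.
border pick-up: 72 × 14/16 = 63.00 → 63.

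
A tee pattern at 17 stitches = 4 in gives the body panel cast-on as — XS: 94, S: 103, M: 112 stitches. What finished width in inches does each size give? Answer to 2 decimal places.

XS 22.12 inches; S 24.24 inches; M 26.35 inches.

17/4 = 4.25 sts per in.
XS: 94 / 4.25 = 22.118 → 22.12 in.
S: 103 / 4.25 = 24.235 → 24.24 in.
M: 112 / 4.25 = 26.353 → 26.35 in.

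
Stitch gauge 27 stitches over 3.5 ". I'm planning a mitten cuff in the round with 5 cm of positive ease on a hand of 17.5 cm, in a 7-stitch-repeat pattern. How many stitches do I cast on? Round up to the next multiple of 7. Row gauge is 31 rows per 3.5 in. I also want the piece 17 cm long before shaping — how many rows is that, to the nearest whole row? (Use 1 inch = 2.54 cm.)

Cast on 70 stitches; work 59 rows.

Finished = 17.5 + 5 = 22.5 cm.
22.5 cm × 1/2.54 = 8.86 inches.
27/3.5 = 7.714 sts per in; 8.86 × 7.714 = 68.34 sts.
Next multiple of 7 → 70.
17 cm = 6.69 inches; × 8.857 = 59.28 → 59 rows.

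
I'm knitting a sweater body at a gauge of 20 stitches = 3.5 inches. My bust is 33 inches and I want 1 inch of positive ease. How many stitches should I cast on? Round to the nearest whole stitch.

CO 194 sts.

Finished = 33 + 1 = 34 in.
20 / 3.5 = 5.714 sts per inch.
34.00 × 5.714 = 194.29 sts.
→ 194 sts.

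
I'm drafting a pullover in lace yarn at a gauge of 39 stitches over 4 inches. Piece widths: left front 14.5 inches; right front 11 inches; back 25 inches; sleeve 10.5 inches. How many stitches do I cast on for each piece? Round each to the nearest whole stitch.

left front 141; right front 107; back 244; sleeve 102.

Rate = 39/4 = 9.75 sts per in.
left front: 14.5 × 9.75 = 141.38 → 141.
right front: 11 × 9.75 = 107.25 → 107.
back: 25 × 9.75 = 243.75 → 244.
sleeve: 10.5 × 9.75 = 102.38 → 102.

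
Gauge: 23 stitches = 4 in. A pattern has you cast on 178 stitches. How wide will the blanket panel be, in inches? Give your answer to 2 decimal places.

23 stitches / 4 inch = 5.75 stitches per inch.
178 / 5.75 = 30.957 inches.

30.96 inches.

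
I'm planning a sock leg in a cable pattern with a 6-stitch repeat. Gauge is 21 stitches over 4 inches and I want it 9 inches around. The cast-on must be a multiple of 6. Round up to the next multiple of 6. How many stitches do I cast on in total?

Cast on 48 stitches.

21 / 4 = 5.25 sts per inch.
9 × 5.25 = 47.25 sts.
Next multiple of 6: 48.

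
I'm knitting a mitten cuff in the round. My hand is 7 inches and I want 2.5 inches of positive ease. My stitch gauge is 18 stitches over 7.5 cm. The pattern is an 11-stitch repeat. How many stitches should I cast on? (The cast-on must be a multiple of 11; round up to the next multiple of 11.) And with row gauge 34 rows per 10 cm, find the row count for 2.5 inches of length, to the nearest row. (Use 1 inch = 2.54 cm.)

Cast on 66 stitches; work 22 rows.

Finished = 7 + 2.5 = 9.5 inches.
9.5 inches × 2.54 = 24.13 cm.
18/7.5 = 2.4 sts per cm; 24.13 × 2.4 = 57.91 sts.
Next multiple of 11 → 66.
2.5 inches = 6.35 cm; × 3.4 = 21.59 → 22 rows.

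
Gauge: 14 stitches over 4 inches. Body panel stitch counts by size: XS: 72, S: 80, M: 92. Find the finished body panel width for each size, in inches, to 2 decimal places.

XS 20.57 inches; S 22.86 inches; M 26.29 inches.

14/4 = 3.5 sts per in.
XS: 72 / 3.5 = 20.571 → 20.57 in.
S: 80 / 3.5 = 22.857 → 22.86 in.
M: 92 / 3.5 = 26.286 → 26.29 in.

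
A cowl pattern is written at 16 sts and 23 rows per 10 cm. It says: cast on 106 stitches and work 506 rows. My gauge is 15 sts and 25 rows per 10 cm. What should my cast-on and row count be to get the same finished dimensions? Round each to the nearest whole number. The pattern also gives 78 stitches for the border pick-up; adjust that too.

Stitches: 106 × 15/16 = 99.38 → 99.
Rows: 506 × 25/23 = 550.00 → 550.
border pick-up: 78 × 15/16 = 73.12 → 73.

Cast on 99 stitches; work 550 rows; border pick-up 73 stitches.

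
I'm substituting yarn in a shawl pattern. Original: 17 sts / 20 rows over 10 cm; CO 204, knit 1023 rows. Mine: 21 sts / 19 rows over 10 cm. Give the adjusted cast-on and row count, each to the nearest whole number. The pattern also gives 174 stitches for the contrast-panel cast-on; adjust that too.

Cast on 252 stitches; work 972 rows; contrast-panel cast-on 215 stitches.

Stitches: 204 × 21/17 = 252.00 → 252.
Rows: 1023 × 19/20 = 971.85 → 972.
contrast-panel cast-on: 174 × 21/17 = 214.94 → 215.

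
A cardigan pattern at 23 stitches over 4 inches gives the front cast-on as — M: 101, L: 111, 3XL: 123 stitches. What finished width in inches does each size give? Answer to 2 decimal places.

M 17.57 inches; L 19.30 inches; 3XL 21.39 inches.

23/4 = 5.75 sts per in.
M: 101 / 5.75 = 17.565 → 17.57 in.
L: 111 / 5.75 = 19.304 → 19.30 in.
3XL: 123 / 5.75 = 21.391 → 21.39 in.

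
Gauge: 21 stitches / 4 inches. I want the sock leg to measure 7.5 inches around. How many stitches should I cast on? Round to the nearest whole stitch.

21 stitches / 4 in = 5.25 stitches per inch.
7.5 × 5.25 = 39.38 stitches.
Round to nearest → 39.

Cast on 39 stitches.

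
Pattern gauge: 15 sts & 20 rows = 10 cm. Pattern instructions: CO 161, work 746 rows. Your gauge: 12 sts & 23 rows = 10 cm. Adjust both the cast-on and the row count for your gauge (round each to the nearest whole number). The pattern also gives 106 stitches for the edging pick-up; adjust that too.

Cast on 129 stitches; work 858 rows; edging pick-up 85 stitches.

Stitches: 161 × 12/15 = 128.80 → 129.
Rows: 746 × 23/20 = 857.90 → 858.
edging pick-up: 106 × 12/15 = 84.80 → 85.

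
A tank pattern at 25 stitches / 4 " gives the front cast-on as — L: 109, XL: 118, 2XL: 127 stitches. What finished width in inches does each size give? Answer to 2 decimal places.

L 17.44 inches; XL 18.88 inches; 2XL 20.32 inches.

25/4 = 6.25 sts per in.
L: 109 / 6.25 = 17.440 → 17.44 in.
XL: 118 / 6.25 = 18.880 → 18.88 in.
2XL: 127 / 6.25 = 20.320 → 20.32 in.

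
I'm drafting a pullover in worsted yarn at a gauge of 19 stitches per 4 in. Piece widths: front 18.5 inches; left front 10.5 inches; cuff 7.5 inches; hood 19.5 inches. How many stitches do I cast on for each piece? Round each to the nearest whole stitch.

Rate = 19/4 = 4.75 sts per in.
front: 18.5 × 4.75 = 87.88 → 88.
left front: 10.5 × 4.75 = 49.88 → 50.
cuff: 7.5 × 4.75 = 35.62 → 36.
hood: 19.5 × 4.75 = 92.62 → 93.

front 88; left front 50; cuff 36; hood 93.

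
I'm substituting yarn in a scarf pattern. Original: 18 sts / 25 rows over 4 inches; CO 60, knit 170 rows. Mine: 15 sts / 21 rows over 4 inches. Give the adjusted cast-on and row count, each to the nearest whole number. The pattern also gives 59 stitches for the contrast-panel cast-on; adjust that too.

Cast on 50 stitches; work 143 rows; contrast-panel cast-on 49 stitches.

Stitches: 60 × 15/18 = 50.00 → 50.
Rows: 170 × 21/25 = 142.80 → 143.
contrast-panel cast-on: 59 × 15/18 = 49.17 → 49.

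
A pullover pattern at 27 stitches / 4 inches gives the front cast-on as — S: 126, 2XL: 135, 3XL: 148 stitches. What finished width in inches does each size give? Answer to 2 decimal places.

27/4 = 6.75 sts per in.
S: 126 / 6.75 = 18.667 → 18.67 in.
2XL: 135 / 6.75 = 20.000 → 20.00 in.
3XL: 148 / 6.75 = 21.926 → 21.93 in.

S 18.67 inches; 2XL 20.00 inches; 3XL 21.93 inches.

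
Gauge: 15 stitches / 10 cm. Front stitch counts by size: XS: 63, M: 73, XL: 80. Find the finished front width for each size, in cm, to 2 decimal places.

XS 42.00 cm; M 48.67 cm; XL 53.33 cm.

15/10 = 1.5 sts per cm.
XS: 63 / 1.5 = 42.000 → 42.00 cm.
M: 73 / 1.5 = 48.667 → 48.67 cm.
XL: 80 / 1.5 = 53.333 → 53.33 cm.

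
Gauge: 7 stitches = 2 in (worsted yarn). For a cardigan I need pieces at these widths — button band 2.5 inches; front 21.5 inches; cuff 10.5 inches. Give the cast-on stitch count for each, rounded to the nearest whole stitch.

Rate = 7/2 = 3.5 sts per in.
button band: 2.5 × 3.5 = 8.75 → 9.
front: 21.5 × 3.5 = 75.25 → 75.
cuff: 10.5 × 3.5 = 36.75 → 37.

button band 9; front 75; cuff 37.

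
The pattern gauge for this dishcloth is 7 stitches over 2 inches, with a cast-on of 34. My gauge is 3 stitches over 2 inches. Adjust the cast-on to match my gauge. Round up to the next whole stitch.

Cast on 15 stitches.

Scale factor = 3 / 7 = 0.429.
34 × 3 / 7 = 14.57 sts.
→ 15 sts.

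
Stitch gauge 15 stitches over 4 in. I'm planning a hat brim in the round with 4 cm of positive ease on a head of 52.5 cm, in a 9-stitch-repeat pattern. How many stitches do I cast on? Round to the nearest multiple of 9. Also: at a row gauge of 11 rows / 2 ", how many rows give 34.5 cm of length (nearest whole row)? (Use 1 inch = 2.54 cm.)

Finished = 52.5 + 4 = 56.5 cm.
56.5 cm × 1/2.54 = 22.24 inches.
15/4 = 3.75 sts per in; 22.24 × 3.75 = 83.42 sts.
Nearest multiple of 9 → 81.
34.5 cm = 13.58 inches; × 5.5 = 74.70 → 75 rows.

Cast on 81 stitches; work 75 rows.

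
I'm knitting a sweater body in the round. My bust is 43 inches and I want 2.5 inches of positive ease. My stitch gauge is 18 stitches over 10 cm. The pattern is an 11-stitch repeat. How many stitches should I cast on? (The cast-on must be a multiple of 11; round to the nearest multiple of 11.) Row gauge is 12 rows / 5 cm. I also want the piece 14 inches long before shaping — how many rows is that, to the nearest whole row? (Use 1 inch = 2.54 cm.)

Cast on 209 stitches; work 85 rows.

Finished = 43 + 2.5 = 45.5 inches.
45.5 inches × 2.54 = 115.57 cm.
18/10 = 1.8 sts per cm; 115.57 × 1.8 = 208.03 sts.
Nearest multiple of 11 → 209.
14 inches = 35.56 cm; × 2.4 = 85.34 → 85 rows.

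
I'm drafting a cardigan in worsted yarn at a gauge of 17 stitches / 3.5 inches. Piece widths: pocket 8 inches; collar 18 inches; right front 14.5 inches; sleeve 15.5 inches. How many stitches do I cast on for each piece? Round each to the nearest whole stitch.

pocket 39; collar 87; right front 70; sleeve 75.

Rate = 17/3.5 = 4.857 sts per in.
pocket: 8 × 4.857 = 38.86 → 39.
collar: 18 × 4.857 = 87.43 → 87.
right front: 14.5 × 4.857 = 70.43 → 70.
sleeve: 15.5 × 4.857 = 75.29 → 75.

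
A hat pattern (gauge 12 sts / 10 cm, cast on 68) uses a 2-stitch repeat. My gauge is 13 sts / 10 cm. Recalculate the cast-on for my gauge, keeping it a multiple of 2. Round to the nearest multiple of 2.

CO 74 sts.

68 × 13 / 12 = 73.67.
Nearest multiple of 2: 74.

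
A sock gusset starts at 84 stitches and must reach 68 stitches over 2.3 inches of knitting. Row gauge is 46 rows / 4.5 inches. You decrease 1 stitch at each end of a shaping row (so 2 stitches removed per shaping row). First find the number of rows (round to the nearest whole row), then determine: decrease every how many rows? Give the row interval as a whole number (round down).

Decrease every 3rd row.

Rows = 2.3 × 10.222 = 23.5 → 24 rows.
Stitches to remove: 16 → 8 shaping rows (at 2 st each).
24 / 8 = 3.00 → every 3 rows.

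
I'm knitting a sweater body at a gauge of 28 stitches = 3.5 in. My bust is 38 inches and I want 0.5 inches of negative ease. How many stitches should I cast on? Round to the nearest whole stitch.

CO 300 sts.

Finished = 38 − 0.5 = 37.5 in.
28 / 3.5 = 8 sts per inch.
37.50 × 8 = 300.00 sts.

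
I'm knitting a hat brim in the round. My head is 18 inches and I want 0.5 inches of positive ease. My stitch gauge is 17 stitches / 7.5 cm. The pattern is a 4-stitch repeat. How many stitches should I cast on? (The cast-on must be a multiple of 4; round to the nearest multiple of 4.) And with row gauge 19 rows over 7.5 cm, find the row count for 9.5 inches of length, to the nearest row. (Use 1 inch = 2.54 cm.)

Finished = 18 + 0.5 = 18.5 inches.
18.5 inches × 2.54 = 46.99 cm.
17/7.5 = 2.267 sts per cm; 46.99 × 2.267 = 106.51 sts.
Nearest multiple of 4 → 108.
9.5 inches = 24.13 cm; × 2.533 = 61.13 → 61 rows.

Cast on 108 stitches; work 61 rows.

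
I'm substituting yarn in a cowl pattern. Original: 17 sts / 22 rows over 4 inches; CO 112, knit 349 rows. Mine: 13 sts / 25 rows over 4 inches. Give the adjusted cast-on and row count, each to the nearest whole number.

Stitches: 112 × 13/17 = 85.65 → 86.
Rows: 349 × 25/22 = 396.59 → 397.

Cast on 86 stitches; work 397 rows.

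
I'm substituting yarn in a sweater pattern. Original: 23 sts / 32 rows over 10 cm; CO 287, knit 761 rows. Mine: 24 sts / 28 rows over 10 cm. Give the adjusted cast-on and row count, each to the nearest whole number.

Cast on 299 stitches; work 666 rows.

Stitches: 287 × 24/23 = 299.48 → 299.
Rows: 761 × 28/32 = 665.88 → 666.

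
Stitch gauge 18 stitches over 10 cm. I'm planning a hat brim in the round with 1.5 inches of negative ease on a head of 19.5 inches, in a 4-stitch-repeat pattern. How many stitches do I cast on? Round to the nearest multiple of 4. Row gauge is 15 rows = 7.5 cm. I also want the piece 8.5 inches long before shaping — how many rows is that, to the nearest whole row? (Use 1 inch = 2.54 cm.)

Cast on 84 stitches; work 43 rows.

Finished = 19.5 − 1.5 = 18 inches.
18 inches × 2.54 = 45.72 cm.
18/10 = 1.8 sts per cm; 45.72 × 1.8 = 82.30 sts.
Nearest multiple of 4 → 84.
8.5 inches = 21.59 cm; × 2 = 43.18 → 43 rows.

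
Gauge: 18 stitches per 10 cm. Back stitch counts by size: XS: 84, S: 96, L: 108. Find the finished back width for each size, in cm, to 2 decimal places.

XS 46.67 cm; S 53.33 cm; L 60.00 cm.

18/10 = 1.8 sts per cm.
XS: 84 / 1.8 = 46.667 → 46.67 cm.
S: 96 / 1.8 = 53.333 → 53.33 cm.
L: 108 / 1.8 = 60.000 → 60.00 cm.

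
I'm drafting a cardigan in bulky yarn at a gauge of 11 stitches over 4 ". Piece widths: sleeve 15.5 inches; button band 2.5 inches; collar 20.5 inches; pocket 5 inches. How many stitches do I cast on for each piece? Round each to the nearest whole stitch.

Rate = 11/4 = 2.75 sts per in.
sleeve: 15.5 × 2.75 = 42.62 → 43.
button band: 2.5 × 2.75 = 6.88 → 7.
collar: 20.5 × 2.75 = 56.38 → 56.
pocket: 5 × 2.75 = 13.75 → 14.

sleeve 43; button band 7; collar 56; pocket 14.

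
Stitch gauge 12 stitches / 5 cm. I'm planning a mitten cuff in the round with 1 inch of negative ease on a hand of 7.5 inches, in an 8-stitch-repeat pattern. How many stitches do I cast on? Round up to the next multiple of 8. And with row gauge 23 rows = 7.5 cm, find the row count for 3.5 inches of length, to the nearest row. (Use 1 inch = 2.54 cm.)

Finished = 7.5 − 1 = 6.5 inches.
6.5 inches × 2.54 = 16.51 cm.
12/5 = 2.4 sts per cm; 16.51 × 2.4 = 39.62 sts.
Next multiple of 8 → 40.
3.5 inches = 8.89 cm; × 3.067 = 27.26 → 27 rows.

Cast on 40 stitches; work 27 rows.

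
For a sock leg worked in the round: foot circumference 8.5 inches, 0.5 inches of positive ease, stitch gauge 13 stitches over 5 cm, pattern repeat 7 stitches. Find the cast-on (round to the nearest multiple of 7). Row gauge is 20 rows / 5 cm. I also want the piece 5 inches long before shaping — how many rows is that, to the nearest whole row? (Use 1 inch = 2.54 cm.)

Finished = 8.5 + 0.5 = 9 inches.
9 inches × 2.54 = 22.86 cm.
13/5 = 2.6 sts per cm; 22.86 × 2.6 = 59.44 sts.
Nearest multiple of 7 → 56.
5 inches = 12.70 cm; × 4 = 50.80 → 51 rows.

Cast on 56 stitches; work 51 rows.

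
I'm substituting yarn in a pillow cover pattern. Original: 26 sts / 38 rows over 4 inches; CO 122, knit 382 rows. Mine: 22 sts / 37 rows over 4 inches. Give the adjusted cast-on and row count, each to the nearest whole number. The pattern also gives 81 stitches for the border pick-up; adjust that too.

Stitches: 122 × 22/26 = 103.23 → 103.
Rows: 382 × 37/38 = 371.95 → 372.
border pick-up: 81 × 22/26 = 68.54 → 69.

Cast on 103 stitches; work 372 rows; border pick-up 69 stitches.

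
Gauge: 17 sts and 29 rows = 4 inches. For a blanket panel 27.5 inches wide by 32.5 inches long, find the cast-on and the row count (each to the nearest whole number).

Stitch gauge = 17/4 = 4.25 sts/in; 27.5 × 4.25 = 116.88 → 117 sts.
Row gauge = 29/4 = 7.25 rows/in; 32.5 × 7.25 = 235.62 → 236 rows.

Cast on 117 stitches and work 236 rows.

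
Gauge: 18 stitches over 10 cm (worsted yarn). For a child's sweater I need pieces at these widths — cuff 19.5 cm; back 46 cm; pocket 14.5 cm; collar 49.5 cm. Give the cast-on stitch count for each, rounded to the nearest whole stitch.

cuff 35; back 83; pocket 26; collar 89.

Rate = 18/10 = 1.8 sts per cm.
cuff: 19.5 × 1.8 = 35.10 → 35.
back: 46 × 1.8 = 82.80 → 83.
pocket: 14.5 × 1.8 = 26.10 → 26.
collar: 49.5 × 1.8 = 89.10 → 89.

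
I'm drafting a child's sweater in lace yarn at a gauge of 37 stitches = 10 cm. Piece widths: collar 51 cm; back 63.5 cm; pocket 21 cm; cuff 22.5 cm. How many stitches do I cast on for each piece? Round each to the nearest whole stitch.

Rate = 37/10 = 3.7 sts per cm.
collar: 51 × 3.7 = 188.70 → 189.
back: 63.5 × 3.7 = 234.95 → 235.
pocket: 21 × 3.7 = 77.70 → 78.
cuff: 22.5 × 3.7 = 83.25 → 83.

collar 189; back 235; pocket 78; cuff 83.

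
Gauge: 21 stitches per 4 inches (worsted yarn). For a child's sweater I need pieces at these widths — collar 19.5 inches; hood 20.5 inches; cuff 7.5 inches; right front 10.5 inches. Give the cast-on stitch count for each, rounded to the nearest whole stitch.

collar 102; hood 108; cuff 39; right front 55.

Rate = 21/4 = 5.25 sts per in.
collar: 19.5 × 5.25 = 102.38 → 102.
hood: 20.5 × 5.25 = 107.62 → 108.
cuff: 7.5 × 5.25 = 39.38 → 39.
right front: 10.5 × 5.25 = 55.12 → 55.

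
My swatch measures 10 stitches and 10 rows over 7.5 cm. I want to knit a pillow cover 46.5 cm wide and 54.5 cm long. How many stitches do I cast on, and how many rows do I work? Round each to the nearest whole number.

Cast on 62 stitches and work 73 rows.

Stitch gauge = 10/7.5 = 1.333 sts/cm; 46.5 × 1.333 = 62.00 → 62 sts.
Row gauge = 10/7.5 = 1.333 rows/cm; 54.5 × 1.333 = 72.67 → 73 rows.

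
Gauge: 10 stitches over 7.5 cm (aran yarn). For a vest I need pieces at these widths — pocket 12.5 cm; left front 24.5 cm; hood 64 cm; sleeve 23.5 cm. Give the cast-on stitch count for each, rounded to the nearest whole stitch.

pocket 17; left front 33; hood 85; sleeve 31.

Rate = 10/7.5 = 1.333 sts per cm.
pocket: 12.5 × 1.333 = 16.67 → 17.
left front: 24.5 × 1.333 = 32.67 → 33.
hood: 64 × 1.333 = 85.33 → 85.
sleeve: 23.5 × 1.333 = 31.33 → 31.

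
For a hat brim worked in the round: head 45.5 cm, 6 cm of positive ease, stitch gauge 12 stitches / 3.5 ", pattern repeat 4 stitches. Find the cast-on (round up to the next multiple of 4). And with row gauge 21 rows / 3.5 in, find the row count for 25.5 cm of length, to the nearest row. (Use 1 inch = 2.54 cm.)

Cast on 72 stitches; work 60 rows.

Finished = 45.5 + 6 = 51.5 cm.
51.5 cm × 1/2.54 = 20.28 inches.
12/3.5 = 3.429 sts per in; 20.28 × 3.429 = 69.52 sts.
Next multiple of 4 → 72.
25.5 cm = 10.04 inches; × 6 = 60.24 → 60 rows.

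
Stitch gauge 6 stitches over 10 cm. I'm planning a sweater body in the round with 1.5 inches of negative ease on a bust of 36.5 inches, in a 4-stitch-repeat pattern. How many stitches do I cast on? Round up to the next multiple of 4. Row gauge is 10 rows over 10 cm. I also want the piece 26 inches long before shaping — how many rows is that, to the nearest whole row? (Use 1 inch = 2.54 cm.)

Finished = 36.5 − 1.5 = 35 inches.
35 inches × 2.54 = 88.90 cm.
6/10 = 0.6 sts per cm; 88.90 × 0.6 = 53.34 sts.
Next multiple of 4 → 56.
26 inches = 66.04 cm; × 1 = 66.04 → 66 rows.

Cast on 56 stitches; work 66 rows.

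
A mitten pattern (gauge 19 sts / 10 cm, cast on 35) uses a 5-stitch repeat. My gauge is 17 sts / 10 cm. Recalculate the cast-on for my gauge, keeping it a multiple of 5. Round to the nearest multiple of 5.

35 × 17 / 19 = 31.32.
Nearest multiple of 5: 30.

30 stitches.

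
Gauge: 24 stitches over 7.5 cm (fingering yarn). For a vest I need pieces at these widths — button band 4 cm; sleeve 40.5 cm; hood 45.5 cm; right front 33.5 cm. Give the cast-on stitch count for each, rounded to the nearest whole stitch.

button band 13; sleeve 130; hood 146; right front 107.

Rate = 24/7.5 = 3.2 sts per cm.
button band: 4 × 3.2 = 12.80 → 13.
sleeve: 40.5 × 3.2 = 129.60 → 130.
hood: 45.5 × 3.2 = 145.60 → 146.
right front: 33.5 × 3.2 = 107.20 → 107.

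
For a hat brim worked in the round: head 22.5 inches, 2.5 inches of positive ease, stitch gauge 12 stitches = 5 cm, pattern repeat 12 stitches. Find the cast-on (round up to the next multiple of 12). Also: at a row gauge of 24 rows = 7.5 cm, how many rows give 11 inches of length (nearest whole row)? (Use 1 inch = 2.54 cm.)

Cast on 156 stitches; work 89 rows.

Finished = 22.5 + 2.5 = 25 inches.
25 inches × 2.54 = 63.50 cm.
12/5 = 2.4 sts per cm; 63.50 × 2.4 = 152.40 sts.
Next multiple of 12 → 156.
11 inches = 27.94 cm; × 3.2 = 89.41 → 89 rows.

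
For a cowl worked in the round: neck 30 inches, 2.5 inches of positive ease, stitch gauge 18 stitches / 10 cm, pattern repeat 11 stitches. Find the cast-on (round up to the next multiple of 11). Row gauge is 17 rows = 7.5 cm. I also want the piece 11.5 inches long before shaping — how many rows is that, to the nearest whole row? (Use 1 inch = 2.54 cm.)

Cast on 154 stitches; work 66 rows.

Finished = 30 + 2.5 = 32.5 inches.
32.5 inches × 2.54 = 82.55 cm.
18/10 = 1.8 sts per cm; 82.55 × 1.8 = 148.59 sts.
Next multiple of 11 → 154.
11.5 inches = 29.21 cm; × 2.267 = 66.21 → 66 rows.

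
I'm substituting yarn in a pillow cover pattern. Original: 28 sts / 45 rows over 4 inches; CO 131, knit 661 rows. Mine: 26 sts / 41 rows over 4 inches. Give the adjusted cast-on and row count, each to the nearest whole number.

Cast on 122 stitches; work 602 rows.

Stitches: 131 × 26/28 = 121.64 → 122.
Rows: 661 × 41/45 = 602.24 → 602.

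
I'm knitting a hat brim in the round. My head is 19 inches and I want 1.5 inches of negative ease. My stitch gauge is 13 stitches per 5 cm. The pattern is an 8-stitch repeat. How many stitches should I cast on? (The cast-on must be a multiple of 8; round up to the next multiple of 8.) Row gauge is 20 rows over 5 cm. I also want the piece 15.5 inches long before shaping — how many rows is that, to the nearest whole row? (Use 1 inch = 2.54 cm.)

Cast on 120 stitches; work 157 rows.

Finished = 19 − 1.5 = 17.5 inches.
17.5 inches × 2.54 = 44.45 cm.
13/5 = 2.6 sts per cm; 44.45 × 2.6 = 115.57 sts.
Next multiple of 8 → 120.
15.5 inches = 39.37 cm; × 4 = 157.48 → 157 rows.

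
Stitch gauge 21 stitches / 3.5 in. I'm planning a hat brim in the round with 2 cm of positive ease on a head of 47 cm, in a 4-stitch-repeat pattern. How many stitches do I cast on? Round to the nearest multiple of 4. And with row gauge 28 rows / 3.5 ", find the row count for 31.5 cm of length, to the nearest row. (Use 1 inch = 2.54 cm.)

Cast on 116 stitches; work 99 rows.

Finished = 47 + 2 = 49 cm.
49 cm × 1/2.54 = 19.29 inches.
21/3.5 = 6 sts per in; 19.29 × 6 = 115.75 sts.
Nearest multiple of 4 → 116.
31.5 cm = 12.40 inches; × 8 = 99.21 → 99 rows.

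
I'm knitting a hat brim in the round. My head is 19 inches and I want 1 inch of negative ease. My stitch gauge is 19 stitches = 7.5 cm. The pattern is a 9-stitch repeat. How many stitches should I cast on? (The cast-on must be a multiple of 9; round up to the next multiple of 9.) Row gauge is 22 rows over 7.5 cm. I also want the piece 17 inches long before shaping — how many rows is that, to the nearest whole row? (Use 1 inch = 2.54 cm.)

Finished = 19 − 1 = 18 inches.
18 inches × 2.54 = 45.72 cm.
19/7.5 = 2.533 sts per cm; 45.72 × 2.533 = 115.82 sts.
Next multiple of 9 → 117.
17 inches = 43.18 cm; × 2.933 = 126.66 → 127 rows.

Cast on 117 stitches; work 127 rows.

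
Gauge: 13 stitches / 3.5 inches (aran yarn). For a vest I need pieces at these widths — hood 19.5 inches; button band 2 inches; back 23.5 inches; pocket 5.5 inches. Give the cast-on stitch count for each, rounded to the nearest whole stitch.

Rate = 13/3.5 = 3.714 sts per in.
hood: 19.5 × 3.714 = 72.43 → 72.
button band: 2 × 3.714 = 7.43 → 7.
back: 23.5 × 3.714 = 87.29 → 87.
pocket: 5.5 × 3.714 = 20.43 → 20.

hood 72; button band 7; back 87; pocket 20.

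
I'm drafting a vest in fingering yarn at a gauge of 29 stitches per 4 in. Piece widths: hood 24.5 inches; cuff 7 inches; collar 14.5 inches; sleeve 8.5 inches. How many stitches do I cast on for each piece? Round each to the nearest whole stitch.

hood 178; cuff 51; collar 105; sleeve 62.

Rate = 29/4 = 7.25 sts per in.
hood: 24.5 × 7.25 = 177.62 → 178.
cuff: 7 × 7.25 = 50.75 → 51.
collar: 14.5 × 7.25 = 105.12 → 105.
sleeve: 8.5 × 7.25 = 61.62 → 62.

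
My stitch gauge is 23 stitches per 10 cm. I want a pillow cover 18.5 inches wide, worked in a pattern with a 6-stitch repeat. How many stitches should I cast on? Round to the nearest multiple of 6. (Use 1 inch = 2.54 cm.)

CO 108 sts.

18.5 in = 18.5 × 2.54 = 46.99 cm.
23 / 10 = 2.3 sts/cm.
46.99 × 2.3 = 108.08 sts.
→ 108.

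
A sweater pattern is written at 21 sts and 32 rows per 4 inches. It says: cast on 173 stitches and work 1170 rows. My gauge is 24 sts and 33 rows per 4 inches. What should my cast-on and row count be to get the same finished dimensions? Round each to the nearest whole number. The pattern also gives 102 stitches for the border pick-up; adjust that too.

Cast on 198 stitches; work 1207 rows; border pick-up 117 stitches.

Stitches: 173 × 24/21 = 197.71 → 198.
Rows: 1170 × 33/32 = 1206.56 → 1207.
border pick-up: 102 × 24/21 = 116.57 → 117.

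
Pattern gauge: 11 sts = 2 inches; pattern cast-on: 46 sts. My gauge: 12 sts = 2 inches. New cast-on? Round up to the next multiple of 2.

Scale factor = 12 / 11 = 1.091.
46 × 12 / 11 = 50.18 sts.
→ 52 sts.

52 stitches.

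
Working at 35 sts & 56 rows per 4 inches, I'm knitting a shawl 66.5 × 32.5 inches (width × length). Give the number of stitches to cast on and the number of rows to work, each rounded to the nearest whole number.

Cast on 582 stitches and work 455 rows.

Stitch gauge = 35/4 = 8.75 sts/in; 66.5 × 8.75 = 581.88 → 582 sts.
Row gauge = 56/4 = 14 rows/in; 32.5 × 14 = 455.00 → 455 rows.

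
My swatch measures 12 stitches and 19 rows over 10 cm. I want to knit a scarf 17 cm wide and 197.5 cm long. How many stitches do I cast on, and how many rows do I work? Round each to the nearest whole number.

Stitch gauge = 12/10 = 1.2 sts/cm; 17 × 1.2 = 20.40 → 20 sts.
Row gauge = 19/10 = 1.9 rows/cm; 197.5 × 1.9 = 375.25 → 375 rows.

Cast on 20 stitches and work 375 rows.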